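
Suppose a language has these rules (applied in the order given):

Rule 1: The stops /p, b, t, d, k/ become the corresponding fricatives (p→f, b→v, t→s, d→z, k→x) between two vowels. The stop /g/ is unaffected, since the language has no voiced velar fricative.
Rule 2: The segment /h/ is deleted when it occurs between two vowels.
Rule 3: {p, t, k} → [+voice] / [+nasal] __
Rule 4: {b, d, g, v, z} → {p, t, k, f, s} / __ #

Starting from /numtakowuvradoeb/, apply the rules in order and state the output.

numdaxowuvrazoep

Rule 1 (intervocalic spirantization): /k/ is a stop between vowels /a/ and /o/, so it spirantizes to the fricative [x]. /d/ is a stop between vowels /a/ and /o/, so it spirantizes to the fricative [z]. /numtakowuvradoeb/ → numtaxowuvrazoeb.
Rule 2 (intervocalic h-deletion): no segment meets the environment; /numtaxowuvrazoeb/ is unchanged.
Rule 3 (post-nasal voicing): /t/ is a voiceless stop immediately after the nasal /m/, so it voices to [d]. /numtaxowuvrazoeb/ → numdaxowuvrazoeb.
Rule 4 (final devoicing): /b/ is a voiced obstruent in word-final position, so it devoices to [p]. /numdaxowuvrazoeb/ → numdaxowuvrazoep.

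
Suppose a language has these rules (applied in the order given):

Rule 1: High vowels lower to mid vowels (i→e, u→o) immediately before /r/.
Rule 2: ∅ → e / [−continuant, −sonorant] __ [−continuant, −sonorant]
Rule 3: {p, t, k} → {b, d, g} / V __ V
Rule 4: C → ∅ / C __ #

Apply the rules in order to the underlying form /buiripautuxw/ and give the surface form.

Rule 1 (pre-rhotic lowering): /i/ is a high vowel immediately before /r/, so it lowers to [e]. /buiripautuxw/ → bueripautuxw.
Rule 2 (stop-cluster e-epenthesis): no segment meets the environment; /bueripautuxw/ is unchanged.
Rule 3 (intervocalic voicing): /p/ is a voiceless stop between vowels /i/ and /a/, so it voices to [b]. /t/ is a voiceless stop between vowels /u/ and /u/, so it voices to [d]. /bueripautuxw/ → bueribauduxw.
Rule 4 (final cluster simplification): /w/ is the second consonant of a word-final cluster /xw/, so it deletes. /bueribauduxw/ → bueribaudux.

bueribaudux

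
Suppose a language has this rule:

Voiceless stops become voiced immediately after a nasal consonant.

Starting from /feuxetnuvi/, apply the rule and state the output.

No segment of /feuxetnuvi/ meets the structural description of the rule, so the form surfaces unchanged.

feuxetnuvi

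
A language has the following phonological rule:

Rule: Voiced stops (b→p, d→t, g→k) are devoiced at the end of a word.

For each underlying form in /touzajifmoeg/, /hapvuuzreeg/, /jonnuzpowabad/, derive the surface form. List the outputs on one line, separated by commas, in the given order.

/touzajifmoeg/: /g/ is a voiced stop in word-final position, so it devoices to [k]. → [touzajifmoek].
/hapvuuzreeg/: /g/ is a voiced stop in word-final position, so it devoices to [k]. → [hapvuuzreek].
/jonnuzpowabad/: /d/ is a voiced stop in word-final position, so it devoices to [t]. → [jonnuzpowabat].

touzajifmoek, hapvuuzreek, jonnuzpowabat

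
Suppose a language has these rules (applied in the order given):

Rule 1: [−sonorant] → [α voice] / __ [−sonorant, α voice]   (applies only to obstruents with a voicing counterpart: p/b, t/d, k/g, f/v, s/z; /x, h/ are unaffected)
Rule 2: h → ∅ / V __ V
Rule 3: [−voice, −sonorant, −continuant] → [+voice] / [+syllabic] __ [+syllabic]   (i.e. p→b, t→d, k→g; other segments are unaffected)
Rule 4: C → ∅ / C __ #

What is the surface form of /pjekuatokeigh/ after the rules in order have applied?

Rule 1 (regressive voicing assimilation): /g/ precedes the voiceless obstruent /h/, so it devoices to [k] by assimilation. /pjekuatokeigh/ → pjekuatokeikh.
Rule 2 (intervocalic h-deletion): no segment meets the environment; /pjekuatokeikh/ is unchanged.
Rule 3 (intervocalic voicing): /k/ is a voiceless stop between vowels /e/ and /u/, so it voices to [g]. /t/ is a voiceless stop between vowels /a/ and /o/, so it voices to [d]. /k/ is a voiceless stop between vowels /o/ and /e/, so it voices to [g]. /pjekuatokeikh/ → pjeguadogeikh.
Rule 4 (final cluster simplification): /h/ is the second consonant of a word-final cluster /kh/, so it deletes. /pjeguadogeikh/ → pjeguadogeik.

pjeguadogeik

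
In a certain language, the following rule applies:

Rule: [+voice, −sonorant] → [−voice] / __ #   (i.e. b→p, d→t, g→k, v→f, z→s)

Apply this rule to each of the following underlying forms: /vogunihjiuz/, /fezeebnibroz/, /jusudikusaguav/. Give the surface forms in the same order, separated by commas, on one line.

/vogunihjiuz/: /z/ is a voiced obstruent in word-final position, so it devoices to [s]. → [vogunihjius].
/fezeebnibroz/: /z/ is a voiced obstruent in word-final position, so it devoices to [s]. → [fezeebnibros].
/jusudikusaguav/: /v/ is a voiced obstruent in word-final position, so it devoices to [f]. → [jusudikusaguaf].

vogunihjius, fezeebnibros, jusudikusaguaf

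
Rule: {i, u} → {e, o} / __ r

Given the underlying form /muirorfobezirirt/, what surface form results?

/i/ is a high vowel immediately before /r/, so it lowers to [e].
/i/ is a high vowel immediately before /r/, so it lowers to [e].
/i/ is a high vowel immediately before /r/, so it lowers to [e].
Surface form: [muerorfobezerert].

muerorfobezerert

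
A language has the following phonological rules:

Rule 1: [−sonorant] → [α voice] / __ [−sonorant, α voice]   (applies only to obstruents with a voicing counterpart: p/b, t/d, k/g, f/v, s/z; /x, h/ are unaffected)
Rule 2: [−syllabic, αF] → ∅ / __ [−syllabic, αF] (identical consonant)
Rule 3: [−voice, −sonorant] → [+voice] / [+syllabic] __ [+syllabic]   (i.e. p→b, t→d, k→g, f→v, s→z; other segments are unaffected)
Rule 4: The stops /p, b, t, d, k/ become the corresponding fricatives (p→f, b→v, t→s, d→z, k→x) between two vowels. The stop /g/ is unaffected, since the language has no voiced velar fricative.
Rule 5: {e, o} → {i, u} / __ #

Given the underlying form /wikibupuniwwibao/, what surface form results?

wigivuvuniwivau

Rule 1 (regressive voicing assimilation): no segment meets the environment; /wikibupuniwwibao/ is unchanged.
Rule 2 (degemination): /ww/ is a geminate; the first /w/ deletes. /wikibupuniwwibao/ → wikibupuniwibao.
Rule 3 (intervocalic voicing): /k/ is a voiceless obstruent between vowels /i/ and /i/, so it voices to [g]. /p/ is a voiceless obstruent between vowels /u/ and /u/, so it voices to [b]. /wikibupuniwibao/ → wigibubuniwibao.
Rule 4 (intervocalic spirantization): /b/ is a stop between vowels /i/ and /u/, so it spirantizes to the fricative [v]. /b/ is a stop between vowels /u/ and /u/, so it spirantizes to the fricative [v]. /b/ is a stop between vowels /i/ and /a/, so it spirantizes to the fricative [v]. /wigibubuniwibao/ → wigivuvuniwivao.
Rule 5 (final vowel raising): /o/ is a mid vowel in word-final position, so it raises to [u]. /wigivuvuniwivao/ → wigivuvuniwivau.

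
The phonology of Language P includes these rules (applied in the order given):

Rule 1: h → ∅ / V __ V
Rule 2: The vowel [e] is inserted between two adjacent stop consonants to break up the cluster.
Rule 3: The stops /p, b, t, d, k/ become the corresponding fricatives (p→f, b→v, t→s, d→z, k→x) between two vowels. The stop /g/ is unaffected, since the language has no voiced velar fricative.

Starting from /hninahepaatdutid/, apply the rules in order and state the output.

Rule 1 (intervocalic h-deletion): /h/ occurs between vowels /a/ and /e/, so it deletes. /hninahepaatdutid/ → hninaepaatdutid.
Rule 2 (stop-cluster e-epenthesis): /t/ and /d/ form a stop–stop cluster, so [e] is inserted between them. /hninaepaatdutid/ → hninaepaatedutid.
Rule 3 (intervocalic spirantization): /p/ is a stop between vowels /e/ and /a/, so it spirantizes to the fricative [f]. /t/ is a stop between vowels /a/ and /e/, so it spirantizes to the fricative [s]. /d/ is a stop between vowels /e/ and /u/, so it spirantizes to the fricative [z]. /t/ is a stop between vowels /u/ and /i/, so it spirantizes to the fricative [s]. /hninaepaatedutid/ → hninaefaasezusid.

hninaefaasezusid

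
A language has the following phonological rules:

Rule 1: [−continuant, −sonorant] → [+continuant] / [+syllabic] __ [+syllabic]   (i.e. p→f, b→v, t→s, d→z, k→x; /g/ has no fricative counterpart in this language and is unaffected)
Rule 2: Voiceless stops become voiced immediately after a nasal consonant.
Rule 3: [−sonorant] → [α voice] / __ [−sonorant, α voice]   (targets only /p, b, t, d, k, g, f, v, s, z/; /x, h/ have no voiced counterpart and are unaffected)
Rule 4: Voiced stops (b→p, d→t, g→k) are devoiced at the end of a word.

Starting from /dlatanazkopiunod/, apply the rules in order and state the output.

dlasanaskofiunot

Rule 1 (intervocalic spirantization): /t/ is a stop between vowels /a/ and /a/, so it spirantizes to the fricative [s]. /p/ is a stop between vowels /o/ and /i/, so it spirantizes to the fricative [f]. /dlatanazkopiunod/ → dlasanazkofiunod.
Rule 2 (post-nasal voicing): no segment meets the environment; /dlasanazkofiunod/ is unchanged.
Rule 3 (regressive voicing assimilation): /z/ precedes the voiceless obstruent /k/, so it devoices to [s] by assimilation. /dlasanazkofiunod/ → dlasanaskofiunod.
Rule 4 (final devoicing): /d/ is a voiced stop in word-final position, so it devoices to [t]. /dlasanaskofiunod/ → dlasanaskofiunot.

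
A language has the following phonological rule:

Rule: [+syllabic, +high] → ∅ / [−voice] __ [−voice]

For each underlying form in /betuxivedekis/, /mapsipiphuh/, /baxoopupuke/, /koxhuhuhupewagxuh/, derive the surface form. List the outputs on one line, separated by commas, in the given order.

/betuxivedekis/: /u/ is a high vowel flanked by voiceless consonants /t/ and /x/, so it deletes. /i/ is a high vowel flanked by voiceless consonants /k/ and /s/, so it deletes. → [betxivedeks].
/mapsipiphuh/: /i/ is a high vowel flanked by voiceless consonants /s/ and /p/, so it deletes. /i/ is a high vowel flanked by voiceless consonants /p/ and /p/, so it deletes. /u/ is a high vowel flanked by voiceless consonants /h/ and /h/, so it deletes. → [mapspphh].
/baxoopupuke/: /u/ is a high vowel flanked by voiceless consonants /p/ and /p/, so it deletes. /u/ is a high vowel flanked by voiceless consonants /p/ and /k/, so it deletes. → [baxooppke].
/koxhuhuhupewagxuh/: /u/ is a high vowel flanked by voiceless consonants /h/ and /h/, so it deletes. /u/ is a high vowel flanked by voiceless consonants /h/ and /h/, so it deletes. /u/ is a high vowel flanked by voiceless consonants /h/ and /p/, so it deletes. /u/ is a high vowel flanked by voiceless consonants /x/ and /h/, so it deletes. → [koxhhhpewagxh].

betxivedeks, mapspphh, baxooppke, koxhhhpewagxh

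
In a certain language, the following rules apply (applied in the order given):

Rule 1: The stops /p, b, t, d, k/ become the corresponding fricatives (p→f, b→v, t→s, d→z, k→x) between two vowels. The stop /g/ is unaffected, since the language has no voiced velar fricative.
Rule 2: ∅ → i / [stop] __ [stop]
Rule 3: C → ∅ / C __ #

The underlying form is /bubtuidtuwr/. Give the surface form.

Rule 1 (intervocalic spirantization): no segment meets the environment; /bubtuidtuwr/ is unchanged.
Rule 2 (stop-cluster i-epenthesis): /b/ and /t/ form a stop–stop cluster, so [i] is inserted between them. /d/ and /t/ form a stop–stop cluster, so [i] is inserted between them. /bubtuidtuwr/ → bubituidituwr.
Rule 3 (final cluster simplification): /r/ is the second consonant of a word-final cluster /wr/, so it deletes. /bubituidituwr/ → bubituidituw.

bubituidituw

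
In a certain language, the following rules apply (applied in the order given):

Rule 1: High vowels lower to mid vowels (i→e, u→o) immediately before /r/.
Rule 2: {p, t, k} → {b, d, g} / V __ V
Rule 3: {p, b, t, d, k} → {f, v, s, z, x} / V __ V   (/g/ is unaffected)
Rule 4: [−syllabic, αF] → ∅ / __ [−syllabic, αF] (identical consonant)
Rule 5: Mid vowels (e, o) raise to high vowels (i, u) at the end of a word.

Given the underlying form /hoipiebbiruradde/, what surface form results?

hoivieberoradi

Rule 1 (pre-rhotic lowering): /i/ is a high vowel immediately before /r/, so it lowers to [e]. /u/ is a high vowel immediately before /r/, so it lowers to [o]. /hoipiebbiruradde/ → hoipiebberoradde.
Rule 2 (intervocalic voicing): /p/ is a voiceless stop between vowels /i/ and /i/, so it voices to [b]. /hoipiebberoradde/ → hoibiebberoradde.
Rule 3 (intervocalic spirantization): /b/ is a stop between vowels /i/ and /i/, so it spirantizes to the fricative [v]. /hoibiebberoradde/ → hoiviebberoradde.
Rule 4 (degemination): /bb/ is a geminate; the first /b/ deletes. /dd/ is a geminate; the first /d/ deletes. /hoiviebberoradde/ → hoivieberorade.
Rule 5 (final vowel raising): /e/ is a mid vowel in word-final position, so it raises to [i]. /hoivieberorade/ → hoivieberoradi.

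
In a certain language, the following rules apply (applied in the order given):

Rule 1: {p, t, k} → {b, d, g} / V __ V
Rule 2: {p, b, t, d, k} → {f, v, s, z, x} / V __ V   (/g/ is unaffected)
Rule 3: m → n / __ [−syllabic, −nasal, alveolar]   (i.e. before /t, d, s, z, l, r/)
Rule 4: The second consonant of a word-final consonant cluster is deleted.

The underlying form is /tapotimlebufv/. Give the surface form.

tavozinlevuf

Rule 1 (intervocalic voicing): /p/ is a voiceless stop between vowels /a/ and /o/, so it voices to [b]. /t/ is a voiceless stop between vowels /o/ and /i/, so it voices to [d]. /tapotimlebufv/ → tabodimlebufv.
Rule 2 (intervocalic spirantization): /b/ is a stop between vowels /a/ and /o/, so it spirantizes to the fricative [v]. /d/ is a stop between vowels /o/ and /i/, so it spirantizes to the fricative [z]. /b/ is a stop between vowels /e/ and /u/, so it spirantizes to the fricative [v]. /tabodimlebufv/ → tavozimlevufv.
Rule 3 (nasal place assimilation): /m/ precedes the alveolar consonant /l/, so it assimilates in place to [n]. /tavozimlevufv/ → tavozinlevufv.
Rule 4 (final cluster simplification): /v/ is the second consonant of a word-final cluster /fv/, so it deletes. /tavozinlevufv/ → tavozinlevuf.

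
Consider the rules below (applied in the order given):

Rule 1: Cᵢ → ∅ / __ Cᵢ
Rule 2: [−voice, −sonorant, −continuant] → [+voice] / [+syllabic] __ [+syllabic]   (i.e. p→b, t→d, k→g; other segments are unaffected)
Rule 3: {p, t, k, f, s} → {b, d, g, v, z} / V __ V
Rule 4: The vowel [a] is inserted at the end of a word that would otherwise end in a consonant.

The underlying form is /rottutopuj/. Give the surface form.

Rule 1 (degemination): /tt/ is a geminate; the first /t/ deletes. /rottutopuj/ → rotutopuj.
Rule 2 (intervocalic voicing): /t/ is a voiceless stop between vowels /o/ and /u/, so it voices to [d]. /t/ is a voiceless stop between vowels /u/ and /o/, so it voices to [d]. /p/ is a voiceless stop between vowels /o/ and /u/, so it voices to [b]. /rotutopuj/ → rodudobuj.
Rule 3 (intervocalic voicing): no segment meets the environment; /rodudobuj/ is unchanged.
Rule 4 (final a-epenthesis): the form ends in the consonant /j/, so [a] is inserted word-finally. /rodudobuj/ → rodudobuja.

rodudobuja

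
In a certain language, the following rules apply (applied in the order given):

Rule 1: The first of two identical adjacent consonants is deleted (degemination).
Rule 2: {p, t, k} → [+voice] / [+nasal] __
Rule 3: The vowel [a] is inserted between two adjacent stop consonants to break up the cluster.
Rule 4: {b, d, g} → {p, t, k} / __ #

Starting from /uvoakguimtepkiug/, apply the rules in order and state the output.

uvoakaguimdepakiuk

Rule 1 (degemination): no segment meets the environment; /uvoakguimtepkiug/ is unchanged.
Rule 2 (post-nasal voicing): /t/ is a voiceless stop immediately after the nasal /m/, so it voices to [d]. /uvoakguimtepkiug/ → uvoakguimdepkiug.
Rule 3 (stop-cluster a-epenthesis): /k/ and /g/ form a stop–stop cluster, so [a] is inserted between them. /p/ and /k/ form a stop–stop cluster, so [a] is inserted between them. /uvoakguimdepkiug/ → uvoakaguimdepakiug.
Rule 4 (final devoicing): /g/ is a voiced stop in word-final position, so it devoices to [k]. /uvoakaguimdepakiug/ → uvoakaguimdepakiuk.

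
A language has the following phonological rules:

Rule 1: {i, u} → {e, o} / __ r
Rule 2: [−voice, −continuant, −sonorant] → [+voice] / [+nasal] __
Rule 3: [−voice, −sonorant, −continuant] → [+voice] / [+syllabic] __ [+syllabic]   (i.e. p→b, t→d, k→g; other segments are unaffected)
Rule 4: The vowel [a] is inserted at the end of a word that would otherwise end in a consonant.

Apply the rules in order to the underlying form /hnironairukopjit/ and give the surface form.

Rule 1 (pre-rhotic lowering): /i/ is a high vowel immediately before /r/, so it lowers to [e]. /i/ is a high vowel immediately before /r/, so it lowers to [e]. /hnironairukopjit/ → hneronaerukopjit.
Rule 2 (post-nasal voicing): no segment meets the environment; /hneronaerukopjit/ is unchanged.
Rule 3 (intervocalic voicing): /k/ is a voiceless stop between vowels /u/ and /o/, so it voices to [g]. /hneronaerukopjit/ → hneronaerugopjit.
Rule 4 (final a-epenthesis): the form ends in the consonant /t/, so [a] is inserted word-finally. /hneronaerugopjit/ → hneronaerugopjita.

hneronaerugopjita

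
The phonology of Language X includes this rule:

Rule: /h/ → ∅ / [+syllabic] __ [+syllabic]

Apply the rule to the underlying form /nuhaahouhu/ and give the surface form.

/h/ occurs between vowels /u/ and /a/, so it deletes.
/h/ occurs between vowels /a/ and /o/, so it deletes.
/h/ occurs between vowels /u/ and /u/, so it deletes.
Surface form: [nuaaouu].

nuaaouu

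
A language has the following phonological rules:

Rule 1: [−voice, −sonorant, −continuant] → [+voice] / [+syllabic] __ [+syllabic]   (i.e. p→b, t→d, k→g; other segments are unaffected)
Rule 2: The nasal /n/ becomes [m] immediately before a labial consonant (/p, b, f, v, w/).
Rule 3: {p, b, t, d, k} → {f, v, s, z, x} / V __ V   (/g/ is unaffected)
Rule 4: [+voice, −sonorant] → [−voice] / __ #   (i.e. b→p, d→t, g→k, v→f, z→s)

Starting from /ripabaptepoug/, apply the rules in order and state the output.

Rule 1 (intervocalic voicing): /p/ is a voiceless stop between vowels /i/ and /a/, so it voices to [b]. /p/ is a voiceless stop between vowels /e/ and /o/, so it voices to [b]. /ripabaptepoug/ → ribabapteboug.
Rule 2 (nasal place assimilation): no segment meets the environment; /ribabapteboug/ is unchanged.
Rule 3 (intervocalic spirantization): /b/ is a stop between vowels /i/ and /a/, so it spirantizes to the fricative [v]. /b/ is a stop between vowels /a/ and /a/, so it spirantizes to the fricative [v]. /b/ is a stop between vowels /e/ and /o/, so it spirantizes to the fricative [v]. /ribabapteboug/ → rivavaptevoug.
Rule 4 (final devoicing): /g/ is a voiced obstruent in word-final position, so it devoices to [k]. /rivavaptevoug/ → rivavaptevouk.

rivavaptevouk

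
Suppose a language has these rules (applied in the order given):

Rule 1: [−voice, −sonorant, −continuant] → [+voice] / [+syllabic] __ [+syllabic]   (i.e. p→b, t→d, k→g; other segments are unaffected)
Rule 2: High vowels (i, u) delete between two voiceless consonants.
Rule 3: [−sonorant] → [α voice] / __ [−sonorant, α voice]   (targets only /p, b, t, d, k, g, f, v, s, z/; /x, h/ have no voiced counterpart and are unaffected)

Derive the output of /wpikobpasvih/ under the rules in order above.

wpigoppazvih

Rule 1 (intervocalic voicing): /k/ is a voiceless stop between vowels /i/ and /o/, so it voices to [g]. /wpikobpasvih/ → wpigobpasvih.
Rule 2 (high vowel syncope): no segment meets the environment; /wpigobpasvih/ is unchanged.
Rule 3 (regressive voicing assimilation): /b/ precedes the voiceless obstruent /p/, so it devoices to [p] by assimilation. /s/ precedes the voiced obstruent /v/, so it voices to [z] by assimilation. /wpigobpasvih/ → wpigoppazvih.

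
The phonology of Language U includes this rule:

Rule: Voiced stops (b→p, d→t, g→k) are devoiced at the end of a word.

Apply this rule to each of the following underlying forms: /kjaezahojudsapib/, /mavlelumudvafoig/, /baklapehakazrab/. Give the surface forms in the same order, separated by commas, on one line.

/kjaezahojudsapib/: /b/ is a voiced stop in word-final position, so it devoices to [p]. → [kjaezahojudsapip].
/mavlelumudvafoig/: /g/ is a voiced stop in word-final position, so it devoices to [k]. → [mavlelumudvafoik].
/baklapehakazrab/: /b/ is a voiced stop in word-final position, so it devoices to [p]. → [baklapehakazrap].

kjaezahojudsapip, mavlelumudvafoik, baklapehakazrap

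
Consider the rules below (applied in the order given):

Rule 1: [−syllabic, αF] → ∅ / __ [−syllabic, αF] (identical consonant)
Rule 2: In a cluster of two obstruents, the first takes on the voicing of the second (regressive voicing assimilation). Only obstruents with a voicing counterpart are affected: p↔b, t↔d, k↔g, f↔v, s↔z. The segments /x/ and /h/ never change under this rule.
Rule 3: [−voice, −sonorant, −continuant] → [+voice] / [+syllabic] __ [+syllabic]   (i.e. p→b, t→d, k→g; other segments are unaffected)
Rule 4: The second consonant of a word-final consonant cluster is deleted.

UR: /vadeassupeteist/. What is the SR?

vadeasubedeis

Rule 1 (degemination): /ss/ is a geminate; the first /s/ deletes. /vadeassupeteist/ → vadeasupeteist.
Rule 2 (regressive voicing assimilation): no segment meets the environment; /vadeasupeteist/ is unchanged.
Rule 3 (intervocalic voicing): /p/ is a voiceless stop between vowels /u/ and /e/, so it voices to [b]. /t/ is a voiceless stop between vowels /e/ and /e/, so it voices to [d]. /vadeasupeteist/ → vadeasubedeist.
Rule 4 (final cluster simplification): /t/ is the second consonant of a word-final cluster /st/, so it deletes. /vadeasubedeist/ → vadeasubedeis.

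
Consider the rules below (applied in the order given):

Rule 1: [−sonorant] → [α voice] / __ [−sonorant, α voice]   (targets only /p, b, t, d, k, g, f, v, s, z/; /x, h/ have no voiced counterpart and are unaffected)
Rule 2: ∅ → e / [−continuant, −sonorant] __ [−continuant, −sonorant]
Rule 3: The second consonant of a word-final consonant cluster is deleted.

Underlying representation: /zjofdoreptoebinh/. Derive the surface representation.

zjovdorepetoebin

Rule 1 (regressive voicing assimilation): /f/ precedes the voiced obstruent /d/, so it voices to [v] by assimilation. /zjofdoreptoebinh/ → zjovdoreptoebinh.
Rule 2 (stop-cluster e-epenthesis): /p/ and /t/ form a stop–stop cluster, so [e] is inserted between them. /zjovdoreptoebinh/ → zjovdorepetoebinh.
Rule 3 (final cluster simplification): /h/ is the second consonant of a word-final cluster /nh/, so it deletes. /zjovdorepetoebinh/ → zjovdorepetoebin.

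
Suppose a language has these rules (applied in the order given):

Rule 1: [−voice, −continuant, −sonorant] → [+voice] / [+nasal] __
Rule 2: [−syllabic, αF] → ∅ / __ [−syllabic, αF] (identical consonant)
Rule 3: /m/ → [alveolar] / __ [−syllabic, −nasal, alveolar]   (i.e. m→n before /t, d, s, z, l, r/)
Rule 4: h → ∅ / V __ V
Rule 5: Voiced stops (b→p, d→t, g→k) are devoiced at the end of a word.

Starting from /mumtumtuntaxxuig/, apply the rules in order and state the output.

mundundundaxuik

Rule 1 (post-nasal voicing): /t/ is a voiceless stop immediately after the nasal /m/, so it voices to [d]. /t/ is a voiceless stop immediately after the nasal /m/, so it voices to [d]. /t/ is a voiceless stop immediately after the nasal /n/, so it voices to [d]. /mumtumtuntaxxuig/ → mumdumdundaxxuig.
Rule 2 (degemination): /xx/ is a geminate; the first /x/ deletes. /mumdumdundaxxuig/ → mumdumdundaxuig.
Rule 3 (nasal place assimilation): /m/ precedes the alveolar consonant /d/, so it assimilates in place to [n]. /m/ precedes the alveolar consonant /d/, so it assimilates in place to [n]. /mumdumdundaxuig/ → mundundundaxuig.
Rule 4 (intervocalic h-deletion): no segment meets the environment; /mundundundaxuig/ is unchanged.
Rule 5 (final devoicing): /g/ is a voiced stop in word-final position, so it devoices to [k]. /mundundundaxuig/ → mundundundaxuik.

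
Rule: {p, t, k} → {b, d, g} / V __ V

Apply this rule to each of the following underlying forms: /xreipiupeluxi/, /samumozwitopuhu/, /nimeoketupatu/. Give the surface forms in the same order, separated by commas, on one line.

/xreipiupeluxi/: /p/ is a voiceless stop between vowels /i/ and /i/, so it voices to [b]. /p/ is a voiceless stop between vowels /u/ and /e/, so it voices to [b]. → [xreibiubeluxi].
/samumozwitopuhu/: /t/ is a voiceless stop between vowels /i/ and /o/, so it voices to [d]. /p/ is a voiceless stop between vowels /o/ and /u/, so it voices to [b]. → [samumozwidobuhu].
/nimeoketupatu/: /k/ is a voiceless stop between vowels /o/ and /e/, so it voices to [g]. /t/ is a voiceless stop between vowels /e/ and /u/, so it voices to [d]. /p/ is a voiceless stop between vowels /u/ and /a/, so it voices to [b]. /t/ is a voiceless stop between vowels /a/ and /u/, so it voices to [d]. → [nimeogedubadu].

xreibiubeluxi, samumozwidobuhu, nimeogedubadu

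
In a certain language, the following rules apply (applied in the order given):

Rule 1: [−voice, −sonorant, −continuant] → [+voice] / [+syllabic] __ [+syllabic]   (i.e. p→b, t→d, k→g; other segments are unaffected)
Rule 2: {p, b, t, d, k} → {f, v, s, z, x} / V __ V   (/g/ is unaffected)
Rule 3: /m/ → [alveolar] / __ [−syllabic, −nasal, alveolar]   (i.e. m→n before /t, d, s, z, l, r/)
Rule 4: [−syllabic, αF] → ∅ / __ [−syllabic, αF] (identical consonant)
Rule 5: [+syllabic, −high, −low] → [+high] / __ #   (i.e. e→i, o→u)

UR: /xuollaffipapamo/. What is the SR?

Rule 1 (intervocalic voicing): /p/ is a voiceless stop between vowels /i/ and /a/, so it voices to [b]. /p/ is a voiceless stop between vowels /a/ and /a/, so it voices to [b]. /xuollaffipapamo/ → xuollaffibabamo.
Rule 2 (intervocalic spirantization): /b/ is a stop between vowels /i/ and /a/, so it spirantizes to the fricative [v]. /b/ is a stop between vowels /a/ and /a/, so it spirantizes to the fricative [v]. /xuollaffibabamo/ → xuollaffivavamo.
Rule 3 (nasal place assimilation): no segment meets the environment; /xuollaffivavamo/ is unchanged.
Rule 4 (degemination): /ll/ is a geminate; the first /l/ deletes. /ff/ is a geminate; the first /f/ deletes. /xuollaffivavamo/ → xuolafivavamo.
Rule 5 (final vowel raising): /o/ is a mid vowel in word-final position, so it raises to [u]. /xuolafivavamo/ → xuolafivavamu.

xuolafivavamu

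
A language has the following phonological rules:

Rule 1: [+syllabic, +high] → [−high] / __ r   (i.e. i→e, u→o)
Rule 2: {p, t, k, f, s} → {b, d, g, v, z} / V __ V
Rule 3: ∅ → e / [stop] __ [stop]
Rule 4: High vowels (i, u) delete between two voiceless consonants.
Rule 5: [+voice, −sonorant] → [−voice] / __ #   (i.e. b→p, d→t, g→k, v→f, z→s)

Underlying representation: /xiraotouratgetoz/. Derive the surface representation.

Rule 1 (pre-rhotic lowering): /i/ is a high vowel immediately before /r/, so it lowers to [e]. /u/ is a high vowel immediately before /r/, so it lowers to [o]. /xiraotouratgetoz/ → xeraotooratgetoz.
Rule 2 (intervocalic voicing): /t/ is a voiceless obstruent between vowels /o/ and /o/, so it voices to [d]. /t/ is a voiceless obstruent between vowels /e/ and /o/, so it voices to [d]. /xeraotooratgetoz/ → xeraodooratgedoz.
Rule 3 (stop-cluster e-epenthesis): /t/ and /g/ form a stop–stop cluster, so [e] is inserted between them. /xeraodooratgedoz/ → xeraodoorategedoz.
Rule 4 (high vowel syncope): no segment meets the environment; /xeraodoorategedoz/ is unchanged.
Rule 5 (final devoicing): /z/ is a voiced obstruent in word-final position, so it devoices to [s]. /xeraodoorategedoz/ → xeraodoorategedos.

xeraodoorategedos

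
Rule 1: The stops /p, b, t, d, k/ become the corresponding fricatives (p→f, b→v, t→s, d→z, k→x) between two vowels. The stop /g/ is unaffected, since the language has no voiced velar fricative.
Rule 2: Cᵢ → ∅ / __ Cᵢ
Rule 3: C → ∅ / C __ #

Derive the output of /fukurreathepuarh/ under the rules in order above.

fuxureathefuar

Rule 1 (intervocalic spirantization): /k/ is a stop between vowels /u/ and /u/, so it spirantizes to the fricative [x]. /p/ is a stop between vowels /e/ and /u/, so it spirantizes to the fricative [f]. /fukurreathepuarh/ → fuxurreathefuarh.
Rule 2 (degemination): /rr/ is a geminate; the first /r/ deletes. /fuxurreathefuarh/ → fuxureathefuarh.
Rule 3 (final cluster simplification): /h/ is the second consonant of a word-final cluster /rh/, so it deletes. /fuxureathefuarh/ → fuxureathefuar.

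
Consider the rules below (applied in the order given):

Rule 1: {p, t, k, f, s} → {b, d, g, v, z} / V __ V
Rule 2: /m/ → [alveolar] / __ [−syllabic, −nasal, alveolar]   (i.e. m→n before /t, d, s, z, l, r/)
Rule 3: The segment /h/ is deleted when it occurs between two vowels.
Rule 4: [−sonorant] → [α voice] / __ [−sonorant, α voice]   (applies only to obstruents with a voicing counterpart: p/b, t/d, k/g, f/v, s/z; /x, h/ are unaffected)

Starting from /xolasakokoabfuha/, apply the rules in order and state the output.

xolazagogoapfua

Rule 1 (intervocalic voicing): /s/ is a voiceless obstruent between vowels /a/ and /a/, so it voices to [z]. /k/ is a voiceless obstruent between vowels /a/ and /o/, so it voices to [g]. /k/ is a voiceless obstruent between vowels /o/ and /o/, so it voices to [g]. /xolasakokoabfuha/ → xolazagogoabfuha.
Rule 2 (nasal place assimilation): no segment meets the environment; /xolazagogoabfuha/ is unchanged.
Rule 3 (intervocalic h-deletion): /h/ occurs between vowels /u/ and /a/, so it deletes. /xolazagogoabfuha/ → xolazagogoabfua.
Rule 4 (regressive voicing assimilation): /b/ precedes the voiceless obstruent /f/, so it devoices to [p] by assimilation. /xolazagogoabfua/ → xolazagogoapfua.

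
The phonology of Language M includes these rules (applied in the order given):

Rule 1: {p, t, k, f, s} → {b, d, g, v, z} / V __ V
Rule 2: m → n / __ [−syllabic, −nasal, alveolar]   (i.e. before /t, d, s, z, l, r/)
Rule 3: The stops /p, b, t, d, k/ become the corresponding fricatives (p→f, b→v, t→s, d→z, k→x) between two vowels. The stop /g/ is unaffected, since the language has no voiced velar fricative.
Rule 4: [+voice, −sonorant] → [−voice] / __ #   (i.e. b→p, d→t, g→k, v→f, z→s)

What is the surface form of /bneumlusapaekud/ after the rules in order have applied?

Rule 1 (intervocalic voicing): /s/ is a voiceless obstruent between vowels /u/ and /a/, so it voices to [z]. /p/ is a voiceless obstruent between vowels /a/ and /a/, so it voices to [b]. /k/ is a voiceless obstruent between vowels /e/ and /u/, so it voices to [g]. /bneumlusapaekud/ → bneumluzabaegud.
Rule 2 (nasal place assimilation): /m/ precedes the alveolar consonant /l/, so it assimilates in place to [n]. /bneumluzabaegud/ → bneunluzabaegud.
Rule 3 (intervocalic spirantization): /b/ is a stop between vowels /a/ and /a/, so it spirantizes to the fricative [v]. /bneunluzabaegud/ → bneunluzavaegud.
Rule 4 (final devoicing): /d/ is a voiced obstruent in word-final position, so it devoices to [t]. /bneunluzavaegud/ → bneunluzavaegut.

bneunluzavaegut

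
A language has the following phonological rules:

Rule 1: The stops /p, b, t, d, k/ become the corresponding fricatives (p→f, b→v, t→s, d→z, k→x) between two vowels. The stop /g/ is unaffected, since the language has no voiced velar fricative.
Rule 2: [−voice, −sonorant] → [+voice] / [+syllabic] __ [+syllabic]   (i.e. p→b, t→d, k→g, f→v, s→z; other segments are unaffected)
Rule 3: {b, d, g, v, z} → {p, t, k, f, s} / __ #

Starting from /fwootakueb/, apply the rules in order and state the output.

fwoozaxuep

Rule 1 (intervocalic spirantization): /t/ is a stop between vowels /o/ and /a/, so it spirantizes to the fricative [s]. /k/ is a stop between vowels /a/ and /u/, so it spirantizes to the fricative [x]. /fwootakueb/ → fwoosaxueb.
Rule 2 (intervocalic voicing): /s/ is a voiceless obstruent between vowels /o/ and /a/, so it voices to [z]. /fwoosaxueb/ → fwoozaxueb.
Rule 3 (final devoicing): /b/ is a voiced obstruent in word-final position, so it devoices to [p]. /fwoozaxueb/ → fwoozaxuep.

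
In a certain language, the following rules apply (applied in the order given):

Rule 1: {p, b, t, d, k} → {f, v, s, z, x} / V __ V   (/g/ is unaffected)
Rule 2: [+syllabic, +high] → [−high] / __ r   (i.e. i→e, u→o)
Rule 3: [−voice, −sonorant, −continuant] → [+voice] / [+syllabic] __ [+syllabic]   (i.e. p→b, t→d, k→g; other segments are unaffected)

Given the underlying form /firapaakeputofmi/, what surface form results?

Rule 1 (intervocalic spirantization): /p/ is a stop between vowels /a/ and /a/, so it spirantizes to the fricative [f]. /k/ is a stop between vowels /a/ and /e/, so it spirantizes to the fricative [x]. /p/ is a stop between vowels /e/ and /u/, so it spirantizes to the fricative [f]. /t/ is a stop between vowels /u/ and /o/, so it spirantizes to the fricative [s]. /firapaakeputofmi/ → firafaaxefusofmi.
Rule 2 (pre-rhotic lowering): /i/ is a high vowel immediately before /r/, so it lowers to [e]. /firafaaxefusofmi/ → ferafaaxefusofmi.
Rule 3 (intervocalic voicing): no segment meets the environment; /ferafaaxefusofmi/ is unchanged.

ferafaaxefusofmi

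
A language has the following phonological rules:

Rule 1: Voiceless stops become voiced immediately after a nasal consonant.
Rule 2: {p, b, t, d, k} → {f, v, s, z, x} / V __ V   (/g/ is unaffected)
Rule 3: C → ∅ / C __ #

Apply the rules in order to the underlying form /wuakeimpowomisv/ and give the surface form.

Rule 1 (post-nasal voicing): /p/ is a voiceless stop immediately after the nasal /m/, so it voices to [b]. /wuakeimpowomisv/ → wuakeimbowomisv.
Rule 2 (intervocalic spirantization): /k/ is a stop between vowels /a/ and /e/, so it spirantizes to the fricative [x]. /wuakeimbowomisv/ → wuaxeimbowomisv.
Rule 3 (final cluster simplification): /v/ is the second consonant of a word-final cluster /sv/, so it deletes. /wuaxeimbowomisv/ → wuaxeimbowomis.

wuaxeimbowomis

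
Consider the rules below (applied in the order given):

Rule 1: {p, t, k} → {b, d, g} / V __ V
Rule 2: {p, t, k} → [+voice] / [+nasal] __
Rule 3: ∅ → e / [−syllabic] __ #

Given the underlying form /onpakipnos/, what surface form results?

onbagipnose

Rule 1 (intervocalic voicing): /k/ is a voiceless stop between vowels /a/ and /i/, so it voices to [g]. /onpakipnos/ → onpagipnos.
Rule 2 (post-nasal voicing): /p/ is a voiceless stop immediately after the nasal /n/, so it voices to [b]. /onpagipnos/ → onbagipnos.
Rule 3 (final e-epenthesis): the form ends in the consonant /s/, so [e] is inserted word-finally. /onbagipnos/ → onbagipnose.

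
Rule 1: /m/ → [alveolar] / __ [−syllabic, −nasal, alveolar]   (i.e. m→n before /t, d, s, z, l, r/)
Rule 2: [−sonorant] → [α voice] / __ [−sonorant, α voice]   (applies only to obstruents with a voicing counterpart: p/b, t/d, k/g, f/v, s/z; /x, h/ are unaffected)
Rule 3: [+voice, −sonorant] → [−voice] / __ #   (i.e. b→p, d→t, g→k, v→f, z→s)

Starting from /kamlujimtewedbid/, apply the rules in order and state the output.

kanlujintewedbit

Rule 1 (nasal place assimilation): /m/ precedes the alveolar consonant /l/, so it assimilates in place to [n]. /m/ precedes the alveolar consonant /t/, so it assimilates in place to [n]. /kamlujimtewedbid/ → kanlujintewedbid.
Rule 2 (regressive voicing assimilation): no segment meets the environment; /kanlujintewedbid/ is unchanged.
Rule 3 (final devoicing): /d/ is a voiced obstruent in word-final position, so it devoices to [t]. /kanlujintewedbid/ → kanlujintewedbit.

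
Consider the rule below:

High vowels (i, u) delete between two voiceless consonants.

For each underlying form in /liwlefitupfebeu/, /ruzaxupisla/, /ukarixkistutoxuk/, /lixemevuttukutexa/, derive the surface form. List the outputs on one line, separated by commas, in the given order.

/liwlefitupfebeu/: /i/ is a high vowel flanked by voiceless consonants /f/ and /t/, so it deletes. /u/ is a high vowel flanked by voiceless consonants /t/ and /p/, so it deletes. → [liwleftpfebeu].
/ruzaxupisla/: /u/ is a high vowel flanked by voiceless consonants /x/ and /p/, so it deletes. /i/ is a high vowel flanked by voiceless consonants /p/ and /s/, so it deletes. → [ruzaxpsla].
/ukarixkistutoxuk/: /i/ is a high vowel flanked by voiceless consonants /k/ and /s/, so it deletes. /u/ is a high vowel flanked by voiceless consonants /t/ and /t/, so it deletes. /u/ is a high vowel flanked by voiceless consonants /x/ and /k/, so it deletes. → [ukarixksttoxk].
/lixemevuttukutexa/: /u/ is a high vowel flanked by voiceless consonants /t/ and /k/, so it deletes. /u/ is a high vowel flanked by voiceless consonants /k/ and /t/, so it deletes. → [lixemevuttktexa].

liwleftpfebeu, ruzaxpsla, ukarixksttoxk, lixemevuttktexa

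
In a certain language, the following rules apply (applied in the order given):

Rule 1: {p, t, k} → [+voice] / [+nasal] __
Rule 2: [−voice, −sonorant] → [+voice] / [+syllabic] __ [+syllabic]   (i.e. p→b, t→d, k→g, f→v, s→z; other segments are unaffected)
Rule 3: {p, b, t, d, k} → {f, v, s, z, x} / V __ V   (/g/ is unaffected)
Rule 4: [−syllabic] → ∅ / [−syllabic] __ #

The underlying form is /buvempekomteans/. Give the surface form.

buvembegomdean

Rule 1 (post-nasal voicing): /p/ is a voiceless stop immediately after the nasal /m/, so it voices to [b]. /t/ is a voiceless stop immediately after the nasal /m/, so it voices to [d]. /buvempekomteans/ → buvembekomdeans.
Rule 2 (intervocalic voicing): /k/ is a voiceless obstruent between vowels /e/ and /o/, so it voices to [g]. /buvembekomdeans/ → buvembegomdeans.
Rule 3 (intervocalic spirantization): no segment meets the environment; /buvembegomdeans/ is unchanged.
Rule 4 (final cluster simplification): /s/ is the second consonant of a word-final cluster /ns/, so it deletes. /buvembegomdeans/ → buvembegomdean.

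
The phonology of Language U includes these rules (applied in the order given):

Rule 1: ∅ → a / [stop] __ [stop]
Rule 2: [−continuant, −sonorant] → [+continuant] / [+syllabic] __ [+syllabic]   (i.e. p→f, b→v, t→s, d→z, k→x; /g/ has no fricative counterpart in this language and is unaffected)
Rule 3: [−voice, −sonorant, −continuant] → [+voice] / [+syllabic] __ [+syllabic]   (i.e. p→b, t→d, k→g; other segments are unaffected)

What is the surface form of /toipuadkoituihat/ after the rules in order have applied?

Rule 1 (stop-cluster a-epenthesis): /d/ and /k/ form a stop–stop cluster, so [a] is inserted between them. /toipuadkoituihat/ → toipuadakoituihat.
Rule 2 (intervocalic spirantization): /p/ is a stop between vowels /i/ and /u/, so it spirantizes to the fricative [f]. /d/ is a stop between vowels /a/ and /a/, so it spirantizes to the fricative [z]. /k/ is a stop between vowels /a/ and /o/, so it spirantizes to the fricative [x]. /t/ is a stop between vowels /i/ and /u/, so it spirantizes to the fricative [s]. /toipuadakoituihat/ → toifuazaxoisuihat.
Rule 3 (intervocalic voicing): no segment meets the environment; /toifuazaxoisuihat/ is unchanged.

toifuazaxoisuihat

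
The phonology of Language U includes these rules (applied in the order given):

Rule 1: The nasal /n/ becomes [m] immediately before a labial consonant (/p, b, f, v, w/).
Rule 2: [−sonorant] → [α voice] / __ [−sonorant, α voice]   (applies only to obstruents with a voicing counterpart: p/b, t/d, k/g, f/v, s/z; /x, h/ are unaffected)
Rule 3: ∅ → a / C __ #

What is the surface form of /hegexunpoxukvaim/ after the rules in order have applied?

Rule 1 (nasal place assimilation): /n/ precedes the labial consonant /p/, so it assimilates in place to [m]. /hegexunpoxukvaim/ → hegexumpoxukvaim.
Rule 2 (regressive voicing assimilation): /k/ precedes the voiced obstruent /v/, so it voices to [g] by assimilation. /hegexumpoxukvaim/ → hegexumpoxugvaim.
Rule 3 (final a-epenthesis): the form ends in the consonant /m/, so [a] is inserted word-finally. /hegexumpoxugvaim/ → hegexumpoxugvaima.

hegexumpoxugvaima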